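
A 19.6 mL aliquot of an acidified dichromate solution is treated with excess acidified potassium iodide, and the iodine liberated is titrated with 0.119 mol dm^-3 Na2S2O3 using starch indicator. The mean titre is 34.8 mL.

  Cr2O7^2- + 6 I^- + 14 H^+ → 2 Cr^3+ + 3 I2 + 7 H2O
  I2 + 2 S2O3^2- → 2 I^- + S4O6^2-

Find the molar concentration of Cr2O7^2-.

n(S2O3^2-) = 0.0348 × 0.119 = 4.14 × 10^-3 mol
n(I2) = n(S2O3^2-)/2 = 2.07 × 10^-3 mol
From the 1:3 ratio, n(Cr2O7^2-) in the aliquot = 1/3 × 2.07 × 10^-3 = 6.90 × 10^-4 mol
[Cr2O7^2-] = 6.90 × 10^-4 / 0.0196 = 0.0352 mol/L

0.0352 mol/L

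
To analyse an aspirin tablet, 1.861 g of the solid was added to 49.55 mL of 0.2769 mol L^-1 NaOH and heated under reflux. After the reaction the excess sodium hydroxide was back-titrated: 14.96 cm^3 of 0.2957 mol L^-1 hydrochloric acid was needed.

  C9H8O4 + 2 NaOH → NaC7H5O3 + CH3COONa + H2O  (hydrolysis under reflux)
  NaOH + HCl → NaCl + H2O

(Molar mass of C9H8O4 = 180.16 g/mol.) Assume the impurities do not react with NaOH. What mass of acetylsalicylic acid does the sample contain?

n(NaOH) added = 0.04955 × 0.2769 = 0.01372 mol
n(HCl) used in back-titration = 0.01496 × 0.2957 = 4.424 × 10^-3 mol
n(NaOH) left over = 4.424 × 10^-3 mol (1:1 ratio)
n(NaOH) consumed by analyte = 0.01372 − 4.424 × 10^-3 = 9.297 × 10^-3 mol
From the 1:2 ratio, n(C9H8O4) = 1/2 × 9.297 × 10^-3 = 4.648 × 10^-3 mol
mass of C9H8O4 = 4.648 × 10^-3 × 180.16 = 0.8374 g

0.8374 g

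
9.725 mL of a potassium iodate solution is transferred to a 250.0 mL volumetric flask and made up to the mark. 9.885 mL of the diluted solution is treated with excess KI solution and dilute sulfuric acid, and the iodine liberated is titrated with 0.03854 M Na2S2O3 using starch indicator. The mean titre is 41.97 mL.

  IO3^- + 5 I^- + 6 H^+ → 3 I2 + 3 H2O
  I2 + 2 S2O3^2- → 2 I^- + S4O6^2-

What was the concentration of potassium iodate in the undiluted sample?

n(S2O3^2-) = 0.04197 × 0.03854 = 1.618 × 10^-3 mol
n(I2) = n(S2O3^2-)/2 = 8.088 × 10^-4 mol
From the 1:3 ratio, n(IO3^-) in the aliquot = 1/3 × 8.088 × 10^-4 = 2.696 × 10^-4 mol
[IO3^-]_dilute = 2.696 × 10^-4 / 0.009885 = 0.02727 mol/L
[IO3^-]_original = 0.02727 × 250.0/9.725 = 0.7011 mol/L

0.7011 M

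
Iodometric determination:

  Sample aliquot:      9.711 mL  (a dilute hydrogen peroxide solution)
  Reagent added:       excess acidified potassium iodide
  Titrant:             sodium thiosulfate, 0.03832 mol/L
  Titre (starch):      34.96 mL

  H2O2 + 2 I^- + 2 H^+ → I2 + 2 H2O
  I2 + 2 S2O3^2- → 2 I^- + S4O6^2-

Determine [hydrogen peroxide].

n(S2O3^2-) = 0.03496 × 0.03832 = 1.340 × 10^-3 mol
n(I2) = n(S2O3^2-)/2 = 6.698 × 10^-4 mol
n(H2O2) in the aliquot = 6.698 × 10^-4 mol (1:1 ratio)
[H2O2] = 6.698 × 10^-4 / 0.009711 = 0.06898 mol/L

0.06898 mol/L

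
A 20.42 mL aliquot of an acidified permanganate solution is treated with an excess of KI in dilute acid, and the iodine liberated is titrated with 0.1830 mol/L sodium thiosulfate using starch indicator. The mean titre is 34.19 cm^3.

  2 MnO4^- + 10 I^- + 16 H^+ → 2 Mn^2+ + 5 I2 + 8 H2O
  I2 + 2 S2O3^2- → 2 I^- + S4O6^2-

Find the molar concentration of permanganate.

0.06128 mol/L

n(S2O3^2-) = 0.03419 × 0.1830 = 6.257 × 10^-3 mol
n(I2) = n(S2O3^2-)/2 = 3.128 × 10^-3 mol
From the 2:5 ratio, n(MnO4^-) in the aliquot = 2/5 × 3.128 × 10^-3 = 1.251 × 10^-3 mol
[MnO4^-] = 1.251 × 10^-3 / 0.02042 = 0.06128 mol/L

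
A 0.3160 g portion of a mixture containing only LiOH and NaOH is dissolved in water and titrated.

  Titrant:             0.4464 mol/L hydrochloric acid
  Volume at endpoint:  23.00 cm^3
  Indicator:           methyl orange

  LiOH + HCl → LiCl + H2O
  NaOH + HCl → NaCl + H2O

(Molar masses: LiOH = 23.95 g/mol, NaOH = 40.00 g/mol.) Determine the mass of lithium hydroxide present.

0.1413 g

n(HCl) = 0.02300 × 0.4464 = 0.01027 mol
Let x = n(LiOH), y = n(NaOH).
Titrant: 1x + 1y = 0.01027;  mass: 23.95x + 40.00y = 0.3160
Solving, x = 5.900 × 10^-3 mol, y = 4.368 × 10^-3 mol
mass of LiOH = 5.900 × 10^-3 × 23.95 = 0.1413 g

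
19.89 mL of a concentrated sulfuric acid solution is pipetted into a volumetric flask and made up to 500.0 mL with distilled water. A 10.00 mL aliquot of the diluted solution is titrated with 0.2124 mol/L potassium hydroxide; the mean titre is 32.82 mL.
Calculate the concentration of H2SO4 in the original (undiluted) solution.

8.762 mol/L

H2SO4 + 2 KOH → K2SO4 + 2 H2O
n(KOH) = 0.03282 × 0.2124 = 6.971 × 10^-3 mol
From the 1:2 ratio, n(H2SO4) in the aliquot = 1/2 × 6.971 × 10^-3 = 3.485 × 10^-3 mol
[H2SO4]_dilute = 3.485 × 10^-3 / 0.01000 = 0.3485 mol/L
Dilution factor = 500.0 / 19.89 = 25.14
[H2SO4]_stock = 0.3485 × 25.14 = 8.762 mol/L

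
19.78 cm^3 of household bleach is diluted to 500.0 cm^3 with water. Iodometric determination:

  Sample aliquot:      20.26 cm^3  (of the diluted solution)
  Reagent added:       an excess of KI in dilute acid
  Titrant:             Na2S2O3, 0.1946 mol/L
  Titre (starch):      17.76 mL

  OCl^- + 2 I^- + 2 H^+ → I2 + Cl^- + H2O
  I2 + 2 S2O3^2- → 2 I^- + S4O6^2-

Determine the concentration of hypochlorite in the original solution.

n(S2O3^2-) = 0.01776 × 0.1946 = 3.456 × 10^-3 mol
n(I2) = n(S2O3^2-)/2 = 1.728 × 10^-3 mol
n(OCl^-) in the aliquot = 1.728 × 10^-3 mol (1:1 ratio)
[OCl^-]_dilute = 1.728 × 10^-3 / 0.02026 = 0.08529 mol/L
[OCl^-]_original = 0.08529 × 500.0/19.78 = 2.156 mol/L

2.156 mol/L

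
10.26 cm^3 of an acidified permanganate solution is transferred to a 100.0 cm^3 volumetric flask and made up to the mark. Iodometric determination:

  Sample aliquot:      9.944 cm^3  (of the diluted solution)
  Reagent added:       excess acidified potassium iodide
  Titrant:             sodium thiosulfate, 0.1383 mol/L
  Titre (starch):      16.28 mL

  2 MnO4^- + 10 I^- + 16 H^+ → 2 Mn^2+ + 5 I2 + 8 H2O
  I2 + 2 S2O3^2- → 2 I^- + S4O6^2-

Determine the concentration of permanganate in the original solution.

0.4414 mol/L

n(S2O3^2-) = 0.01628 × 0.1383 = 2.252 × 10^-3 mol
n(I2) = n(S2O3^2-)/2 = 1.126 × 10^-3 mol
From the 2:5 ratio, n(MnO4^-) in the aliquot = 2/5 × 1.126 × 10^-3 = 4.503 × 10^-4 mol
[MnO4^-]_dilute = 4.503 × 10^-4 / 0.009944 = 0.04528 mol/L
[MnO4^-]_original = 0.04528 × 100.0/10.26 = 0.4414 mol/L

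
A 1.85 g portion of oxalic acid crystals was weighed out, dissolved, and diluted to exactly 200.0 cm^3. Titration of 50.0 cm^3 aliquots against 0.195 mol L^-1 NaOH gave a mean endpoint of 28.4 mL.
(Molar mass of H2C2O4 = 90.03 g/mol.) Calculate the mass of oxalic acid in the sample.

H2C2O4 + 2 NaOH → Na2C2O4 + 2 H2O
n(NaOH) per titration = 0.0284 × 0.195 = 5.54 × 10^-3 mol
From the 1:2 ratio, n(H2C2O4) in each aliquot = 1/2 × 5.54 × 10^-3 = 2.77 × 10^-3 mol
n(H2C2O4) in the whole flask = 2.77 × 10^-3 × 200.0/50.0 = 0.0111 mol
mass of H2C2O4 = 0.0111 × 90.03 = 0.997 g

0.997 g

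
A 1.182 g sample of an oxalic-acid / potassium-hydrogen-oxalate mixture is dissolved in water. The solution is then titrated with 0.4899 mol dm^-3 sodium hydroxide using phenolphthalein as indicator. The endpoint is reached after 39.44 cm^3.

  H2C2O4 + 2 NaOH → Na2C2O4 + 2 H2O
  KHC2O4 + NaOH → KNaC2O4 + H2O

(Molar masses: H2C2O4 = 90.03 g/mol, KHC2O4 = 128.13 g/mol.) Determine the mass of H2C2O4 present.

n(NaOH) = 0.03944 × 0.4899 = 0.01932 mol
Let x = n(H2C2O4), y = n(KHC2O4).
Titrant: 2x + 1y = 0.01932;  mass: 90.03x + 128.13y = 1.182
Solving, x = 7.782 × 10^-3 mol, y = 3.757 × 10^-3 mol
mass of H2C2O4 = 7.782 × 10^-3 × 90.03 = 0.7007 g

0.7007 g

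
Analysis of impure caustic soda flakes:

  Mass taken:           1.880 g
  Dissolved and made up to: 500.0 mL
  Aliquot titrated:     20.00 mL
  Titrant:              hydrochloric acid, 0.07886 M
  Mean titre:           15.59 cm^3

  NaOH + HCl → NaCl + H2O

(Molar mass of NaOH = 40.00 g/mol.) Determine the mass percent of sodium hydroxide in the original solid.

n(HCl) per titration = 0.01559 × 0.07886 = 1.229 × 10^-3 mol
n(NaOH) in each aliquot = 1.229 × 10^-3 mol (1:1 ratio)
n(NaOH) in the whole flask = 1.229 × 10^-3 × 500.0/20.00 = 0.03074 mol
mass of NaOH = 0.03074 × 40.00 = 1.229 g
% NaOH = 1.229 / 1.880 × 100 = 65.40 %

65.40 %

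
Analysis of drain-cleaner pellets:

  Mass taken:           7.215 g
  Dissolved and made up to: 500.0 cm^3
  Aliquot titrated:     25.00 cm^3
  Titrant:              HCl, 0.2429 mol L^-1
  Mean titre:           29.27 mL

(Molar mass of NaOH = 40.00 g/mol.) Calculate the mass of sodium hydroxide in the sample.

5.688 g

NaOH + HCl → NaCl + H2O
n(HCl) per titration = 0.02927 × 0.2429 = 7.110 × 10^-3 mol
n(NaOH) in each aliquot = 7.110 × 10^-3 mol (1:1 ratio)
n(NaOH) in the whole flask = 7.110 × 10^-3 × 500.0/25.00 = 0.1422 mol
mass of NaOH = 0.1422 × 40.00 = 5.688 g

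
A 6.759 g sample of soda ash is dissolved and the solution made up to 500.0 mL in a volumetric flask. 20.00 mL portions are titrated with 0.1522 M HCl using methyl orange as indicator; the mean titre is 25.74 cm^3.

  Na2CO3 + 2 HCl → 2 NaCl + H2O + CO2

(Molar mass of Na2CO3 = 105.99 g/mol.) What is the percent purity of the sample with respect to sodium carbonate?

n(HCl) per titration = 0.02574 × 0.1522 = 3.918 × 10^-3 mol
From the 1:2 ratio, n(Na2CO3) in each aliquot = 1/2 × 3.918 × 10^-3 = 1.959 × 10^-3 mol
n(Na2CO3) in the whole flask = 1.959 × 10^-3 × 500.0/20.00 = 0.04897 mol
mass of Na2CO3 = 0.04897 × 105.99 = 5.190 g
% Na2CO3 = 5.190 / 6.759 × 100 = 76.79 %

76.79 %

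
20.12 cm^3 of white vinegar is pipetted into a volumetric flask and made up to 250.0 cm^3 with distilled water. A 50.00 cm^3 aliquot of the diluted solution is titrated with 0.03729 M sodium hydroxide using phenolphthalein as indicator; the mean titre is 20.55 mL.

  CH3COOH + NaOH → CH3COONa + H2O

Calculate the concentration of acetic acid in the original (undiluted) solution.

0.1904 M

n(NaOH) = 0.02055 × 0.03729 = 7.663 × 10^-4 mol
n(CH3COOH) in the aliquot = 7.663 × 10^-4 mol (1:1 ratio)
[CH3COOH]_dilute = 7.663 × 10^-4 / 0.05000 = 0.01533 mol/L
Dilution factor = 250.0 / 20.12 = 12.43
[CH3COOH]_stock = 0.01533 × 12.43 = 0.1904 mol/L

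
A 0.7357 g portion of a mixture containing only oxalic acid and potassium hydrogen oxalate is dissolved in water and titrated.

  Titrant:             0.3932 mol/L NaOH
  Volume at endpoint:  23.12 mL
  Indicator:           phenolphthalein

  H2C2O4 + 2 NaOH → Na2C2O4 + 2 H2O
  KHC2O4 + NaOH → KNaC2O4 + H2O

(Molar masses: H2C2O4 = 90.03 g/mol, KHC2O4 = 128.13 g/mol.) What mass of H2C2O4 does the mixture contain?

0.2324 g

n(NaOH) = 0.02312 × 0.3932 = 9.091 × 10^-3 mol
Let x = n(H2C2O4), y = n(KHC2O4).
Titrant: 2x + 1y = 9.091 × 10^-3;  mass: 90.03x + 128.13y = 0.7357
Solving, x = 2.581 × 10^-3 mol, y = 3.928 × 10^-3 mol
mass of H2C2O4 = 2.581 × 10^-3 × 90.03 = 0.2324 g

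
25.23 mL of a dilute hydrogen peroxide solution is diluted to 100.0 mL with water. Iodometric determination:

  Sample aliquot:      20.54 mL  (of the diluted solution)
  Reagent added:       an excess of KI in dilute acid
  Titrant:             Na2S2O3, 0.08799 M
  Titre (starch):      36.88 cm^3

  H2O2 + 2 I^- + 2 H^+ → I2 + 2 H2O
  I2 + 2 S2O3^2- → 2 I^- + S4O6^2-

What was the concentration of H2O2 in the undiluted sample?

n(S2O3^2-) = 0.03688 × 0.08799 = 3.245 × 10^-3 mol
n(I2) = n(S2O3^2-)/2 = 1.623 × 10^-3 mol
n(H2O2) in the aliquot = 1.623 × 10^-3 mol (1:1 ratio)
[H2O2]_dilute = 1.623 × 10^-3 / 0.02054 = 0.07899 mol/L
[H2O2]_original = 0.07899 × 100.0/25.23 = 0.3131 mol/L

0.3131 M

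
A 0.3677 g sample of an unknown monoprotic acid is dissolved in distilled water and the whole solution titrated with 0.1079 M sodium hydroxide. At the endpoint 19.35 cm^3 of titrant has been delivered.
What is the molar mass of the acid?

176.1 g/mol

n(NaOH) = 0.01935 L × 0.1079 mol/L = 2.088 × 10^-3 mol
n(HA) = 2.088 × 10^-3 mol (1:1 ratio)
M = m / n = 0.3677 g / 2.088 × 10^-3 mol = 176.1 g/mol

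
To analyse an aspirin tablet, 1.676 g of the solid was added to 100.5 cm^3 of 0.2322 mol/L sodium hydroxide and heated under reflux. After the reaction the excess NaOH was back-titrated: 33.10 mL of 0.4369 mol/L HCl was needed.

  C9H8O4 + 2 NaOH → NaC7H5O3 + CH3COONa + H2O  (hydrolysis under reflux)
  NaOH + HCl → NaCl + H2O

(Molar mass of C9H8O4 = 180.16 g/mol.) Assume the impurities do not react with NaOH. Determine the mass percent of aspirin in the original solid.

47.70 %

n(NaOH) added = 0.1005 × 0.2322 = 0.02334 mol
n(HCl) used in back-titration = 0.03310 × 0.4369 = 0.01446 mol
n(NaOH) left over = 0.01446 mol (1:1 ratio)
n(NaOH) consumed by analyte = 0.02334 − 0.01446 = 8.875 × 10^-3 mol
From the 1:2 ratio, n(C9H8O4) = 1/2 × 8.875 × 10^-3 = 4.437 × 10^-3 mol
mass of C9H8O4 = 4.437 × 10^-3 × 180.16 = 0.7994 g
% C9H8O4 = 0.7994 / 1.676 × 100 = 47.70 %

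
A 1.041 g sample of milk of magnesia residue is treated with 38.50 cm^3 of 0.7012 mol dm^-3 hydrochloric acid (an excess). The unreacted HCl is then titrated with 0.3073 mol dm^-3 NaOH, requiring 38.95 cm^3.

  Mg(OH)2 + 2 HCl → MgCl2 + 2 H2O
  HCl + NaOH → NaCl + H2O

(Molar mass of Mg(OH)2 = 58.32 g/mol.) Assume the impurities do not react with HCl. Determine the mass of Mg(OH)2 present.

0.4382 g

n(HCl) added = 0.03850 × 0.7012 = 0.02700 mol
n(NaOH) used in back-titration = 0.03895 × 0.3073 = 0.01197 mol
n(HCl) left over = 0.01197 mol (1:1 ratio)
n(HCl) consumed by analyte = 0.02700 − 0.01197 = 0.01503 mol
From the 1:2 ratio, n(Mg(OH)2) = 1/2 × 0.01503 = 7.513 × 10^-3 mol
mass of Mg(OH)2 = 7.513 × 10^-3 × 58.32 = 0.4382 g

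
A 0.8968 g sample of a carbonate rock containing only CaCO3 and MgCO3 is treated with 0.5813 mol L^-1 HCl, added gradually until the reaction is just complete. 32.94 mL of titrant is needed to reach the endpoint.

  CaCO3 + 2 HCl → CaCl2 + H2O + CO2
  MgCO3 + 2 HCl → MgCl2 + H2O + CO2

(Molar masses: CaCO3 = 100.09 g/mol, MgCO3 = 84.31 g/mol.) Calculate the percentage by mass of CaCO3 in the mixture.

63.38 %

n(HCl) = 0.03294 × 0.5813 = 0.01915 mol
Let x = n(CaCO3), y = n(MgCO3).
Titrant: 2x + 2y = 0.01915;  mass: 100.09x + 84.31y = 0.8968
Solving, x = 5.679 × 10^-3 mol, y = 3.895 × 10^-3 mol
mass of CaCO3 = 5.679 × 10^-3 × 100.09 = 0.5684 g
% CaCO3 = 0.5684 / 0.8968 × 100 = 63.38 %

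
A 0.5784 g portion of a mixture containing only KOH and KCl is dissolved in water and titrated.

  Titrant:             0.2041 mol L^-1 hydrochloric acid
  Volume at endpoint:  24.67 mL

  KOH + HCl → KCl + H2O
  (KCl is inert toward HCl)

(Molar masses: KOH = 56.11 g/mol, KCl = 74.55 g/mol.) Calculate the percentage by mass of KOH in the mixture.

n(HCl) = 0.02467 × 0.2041 = 5.035 × 10^-3 mol
Let x = n(KOH), y = n(KCl).
Titrant: 1x = 5.035 × 10^-3;  mass: 56.11x + 74.55y = 0.5784
Solving, x = 5.035 × 10^-3 mol, y = 3.969 × 10^-3 mol
mass of KOH = 5.035 × 10^-3 × 56.11 = 0.2825 g
% KOH = 0.2825 / 0.5784 × 100 = 48.85 %

48.85 %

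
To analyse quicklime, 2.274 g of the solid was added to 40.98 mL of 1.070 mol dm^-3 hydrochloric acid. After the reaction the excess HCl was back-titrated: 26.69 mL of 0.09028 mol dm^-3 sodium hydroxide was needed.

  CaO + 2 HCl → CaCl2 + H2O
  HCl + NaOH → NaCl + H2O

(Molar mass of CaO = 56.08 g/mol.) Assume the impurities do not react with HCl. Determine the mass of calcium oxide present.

n(HCl) added = 0.04098 × 1.070 = 0.04385 mol
n(NaOH) used in back-titration = 0.02669 × 0.09028 = 2.410 × 10^-3 mol
n(HCl) left over = 2.410 × 10^-3 mol (1:1 ratio)
n(HCl) consumed by analyte = 0.04385 − 2.410 × 10^-3 = 0.04144 mol
From the 1:2 ratio, n(CaO) = 1/2 × 0.04144 = 0.02072 mol
mass of CaO = 0.02072 × 56.08 = 1.162 g

1.162 g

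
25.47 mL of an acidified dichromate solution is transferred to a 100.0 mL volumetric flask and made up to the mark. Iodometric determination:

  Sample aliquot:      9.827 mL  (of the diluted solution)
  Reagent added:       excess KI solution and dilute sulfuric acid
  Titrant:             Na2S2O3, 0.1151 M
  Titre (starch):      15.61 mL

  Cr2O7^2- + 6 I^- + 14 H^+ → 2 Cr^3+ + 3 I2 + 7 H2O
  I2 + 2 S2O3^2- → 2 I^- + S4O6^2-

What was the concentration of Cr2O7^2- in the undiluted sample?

0.1196 M

n(S2O3^2-) = 0.01561 × 0.1151 = 1.797 × 10^-3 mol
n(I2) = n(S2O3^2-)/2 = 8.984 × 10^-4 mol
From the 1:3 ratio, n(Cr2O7^2-) in the aliquot = 1/3 × 8.984 × 10^-4 = 2.995 × 10^-4 mol
[Cr2O7^2-]_dilute = 2.995 × 10^-4 / 0.009827 = 0.03047 mol/L
[Cr2O7^2-]_original = 0.03047 × 100.0/25.47 = 0.1196 mol/L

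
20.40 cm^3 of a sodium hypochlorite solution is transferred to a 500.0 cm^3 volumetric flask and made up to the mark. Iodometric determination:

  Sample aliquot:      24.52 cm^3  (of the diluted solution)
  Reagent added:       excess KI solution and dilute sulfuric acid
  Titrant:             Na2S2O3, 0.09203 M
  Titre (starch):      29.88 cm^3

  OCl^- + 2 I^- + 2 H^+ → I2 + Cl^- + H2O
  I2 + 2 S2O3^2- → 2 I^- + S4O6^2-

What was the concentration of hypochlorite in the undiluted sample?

1.374 M

n(S2O3^2-) = 0.02988 × 0.09203 = 2.750 × 10^-3 mol
n(I2) = n(S2O3^2-)/2 = 1.375 × 10^-3 mol
n(OCl^-) in the aliquot = 1.375 × 10^-3 mol (1:1 ratio)
[OCl^-]_dilute = 1.375 × 10^-3 / 0.02452 = 0.05607 mol/L
[OCl^-]_original = 0.05607 × 500.0/20.40 = 1.374 mol/L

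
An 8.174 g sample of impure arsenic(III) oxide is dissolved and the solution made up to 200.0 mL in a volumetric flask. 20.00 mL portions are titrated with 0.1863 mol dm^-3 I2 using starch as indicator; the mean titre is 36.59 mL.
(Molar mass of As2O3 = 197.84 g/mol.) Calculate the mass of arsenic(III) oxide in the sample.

As2O3 + 2 I2 + 2 H2O → As2O5 + 4 HI
n(I2) per titration = 0.03659 × 0.1863 = 6.817 × 10^-3 mol
From the 1:2 ratio, n(As2O3) in each aliquot = 1/2 × 6.817 × 10^-3 = 3.408 × 10^-3 mol
n(As2O3) in the whole flask = 3.408 × 10^-3 × 200.0/20.00 = 0.03408 mol
mass of As2O3 = 0.03408 × 197.84 = 6.743 g

6.743 g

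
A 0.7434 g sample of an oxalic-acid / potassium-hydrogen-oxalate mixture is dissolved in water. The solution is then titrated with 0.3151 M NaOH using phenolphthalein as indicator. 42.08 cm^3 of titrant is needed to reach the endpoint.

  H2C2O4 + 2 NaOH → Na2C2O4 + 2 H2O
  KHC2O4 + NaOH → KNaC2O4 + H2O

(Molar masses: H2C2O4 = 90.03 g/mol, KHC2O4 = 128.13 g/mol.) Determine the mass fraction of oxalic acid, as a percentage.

n(NaOH) = 0.04208 × 0.3151 = 0.01326 mol
Let x = n(H2C2O4), y = n(KHC2O4).
Titrant: 2x + 1y = 0.01326;  mass: 90.03x + 128.13y = 0.7434
Solving, x = 5.748 × 10^-3 mol, y = 1.763 × 10^-3 mol
mass of H2C2O4 = 5.748 × 10^-3 × 90.03 = 0.5175 g
% H2C2O4 = 0.5175 / 0.7434 × 100 = 69.61 %

69.61 %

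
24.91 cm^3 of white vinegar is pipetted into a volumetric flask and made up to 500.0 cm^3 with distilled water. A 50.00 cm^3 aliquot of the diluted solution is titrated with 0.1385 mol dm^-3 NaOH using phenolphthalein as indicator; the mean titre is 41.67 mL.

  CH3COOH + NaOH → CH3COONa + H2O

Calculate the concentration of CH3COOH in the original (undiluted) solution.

2.317 mol/L

n(NaOH) = 0.04167 × 0.1385 = 5.771 × 10^-3 mol
n(CH3COOH) in the aliquot = 5.771 × 10^-3 mol (1:1 ratio)
[CH3COOH]_dilute = 5.771 × 10^-3 / 0.05000 = 0.1154 mol/L
Dilution factor = 500.0 / 24.91 = 20.07
[CH3COOH]_stock = 0.1154 × 20.07 = 2.317 mol/L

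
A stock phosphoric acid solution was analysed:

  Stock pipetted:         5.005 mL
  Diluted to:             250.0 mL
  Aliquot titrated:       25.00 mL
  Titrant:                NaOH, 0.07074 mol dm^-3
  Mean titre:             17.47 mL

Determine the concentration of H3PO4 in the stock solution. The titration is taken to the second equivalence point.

1.235 mol/L

H3PO4 + 2 NaOH → Na2HPO4 + 2 H2O
n(NaOH) = 0.01747 × 0.07074 = 1.236 × 10^-3 mol
From the 1:2 ratio, n(H3PO4) in the aliquot = 1/2 × 1.236 × 10^-3 = 6.179 × 10^-4 mol
[H3PO4]_dilute = 6.179 × 10^-4 / 0.02500 = 0.02472 mol/L
Dilution factor = 250.0 / 5.005 = 49.95
[H3PO4]_stock = 0.02472 × 49.95 = 1.235 mol/L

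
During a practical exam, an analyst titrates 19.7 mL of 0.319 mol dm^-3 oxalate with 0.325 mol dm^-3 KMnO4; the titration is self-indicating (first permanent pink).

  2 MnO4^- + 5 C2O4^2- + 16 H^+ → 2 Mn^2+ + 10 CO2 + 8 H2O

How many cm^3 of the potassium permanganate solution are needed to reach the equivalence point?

n(C2O4^2-) = 0.0197 L × 0.319 mol/L = 6.28 × 10^-3 mol
From the 2:5 stoichiometry, n(KMnO4) = 2/5 × 6.28 × 10^-3 = 2.51 × 10^-3 mol
V(KMnO4) = 2.51 × 10^-3 mol / 0.325 mol/L = 0.00773 L = 7.73 mL

7.73 mL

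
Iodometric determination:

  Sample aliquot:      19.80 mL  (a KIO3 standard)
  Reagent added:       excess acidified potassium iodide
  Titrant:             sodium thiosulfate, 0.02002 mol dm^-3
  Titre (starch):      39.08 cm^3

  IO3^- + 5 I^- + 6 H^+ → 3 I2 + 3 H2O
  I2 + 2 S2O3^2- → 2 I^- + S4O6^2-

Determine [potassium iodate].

0.006586 mol/L

n(S2O3^2-) = 0.03908 × 0.02002 = 7.824 × 10^-4 mol
n(I2) = n(S2O3^2-)/2 = 3.912 × 10^-4 mol
From the 1:3 ratio, n(IO3^-) in the aliquot = 1/3 × 3.912 × 10^-4 = 1.304 × 10^-4 mol
[IO3^-] = 1.304 × 10^-4 / 0.01980 = 0.006586 mol/L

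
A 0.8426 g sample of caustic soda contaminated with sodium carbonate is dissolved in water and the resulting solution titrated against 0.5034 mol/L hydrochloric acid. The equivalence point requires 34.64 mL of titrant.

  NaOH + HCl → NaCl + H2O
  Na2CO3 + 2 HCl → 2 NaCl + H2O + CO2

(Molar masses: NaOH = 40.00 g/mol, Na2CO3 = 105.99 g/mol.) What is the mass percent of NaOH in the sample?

n(HCl) = 0.03464 × 0.5034 = 0.01744 mol
Let x = n(NaOH), y = n(Na2CO3).
Titrant: 1x + 2y = 0.01744;  mass: 40.00x + 105.99y = 0.8426
Solving, x = 6.273 × 10^-3 mol, y = 5.582 × 10^-3 mol
mass of NaOH = 6.273 × 10^-3 × 40.00 = 0.2509 g
% NaOH = 0.2509 / 0.8426 × 100 = 29.78 %

29.78 %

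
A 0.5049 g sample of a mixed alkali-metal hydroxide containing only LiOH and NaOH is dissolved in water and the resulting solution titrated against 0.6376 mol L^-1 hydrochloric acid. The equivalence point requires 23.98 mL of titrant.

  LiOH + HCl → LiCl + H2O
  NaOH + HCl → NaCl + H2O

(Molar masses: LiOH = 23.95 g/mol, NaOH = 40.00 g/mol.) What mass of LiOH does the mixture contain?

0.1592 g

n(HCl) = 0.02398 × 0.6376 = 0.01529 mol
Let x = n(LiOH), y = n(NaOH).
Titrant: 1x + 1y = 0.01529;  mass: 23.95x + 40.00y = 0.5049
Solving, x = 6.647 × 10^-3 mol, y = 8.643 × 10^-3 mol
mass of LiOH = 6.647 × 10^-3 × 23.95 = 0.1592 g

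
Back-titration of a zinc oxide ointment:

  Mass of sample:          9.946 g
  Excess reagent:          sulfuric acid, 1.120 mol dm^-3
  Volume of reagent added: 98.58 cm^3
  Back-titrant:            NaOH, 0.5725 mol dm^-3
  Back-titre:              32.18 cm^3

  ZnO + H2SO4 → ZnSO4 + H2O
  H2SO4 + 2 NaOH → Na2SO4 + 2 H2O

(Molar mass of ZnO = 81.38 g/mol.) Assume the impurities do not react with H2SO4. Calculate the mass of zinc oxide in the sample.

8.235 g

n(H2SO4) added = 0.09858 × 1.120 = 0.1104 mol
n(NaOH) used in back-titration = 0.03218 × 0.5725 = 0.01842 mol
From the 1:2 ratio, n(H2SO4) left over = 1/2 × 0.01842 = 9.212 × 10^-3 mol
n(H2SO4) consumed by analyte = 0.1104 − 9.212 × 10^-3 = 0.1012 mol
n(ZnO) = 0.1012 mol (1:1 ratio)
mass of ZnO = 0.1012 × 81.38 = 8.235 g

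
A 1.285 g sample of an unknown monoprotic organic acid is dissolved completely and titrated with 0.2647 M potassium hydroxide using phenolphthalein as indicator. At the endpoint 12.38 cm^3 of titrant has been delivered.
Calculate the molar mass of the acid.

n(KOH) = 0.01238 L × 0.2647 mol/L = 3.277 × 10^-3 mol
n(HA) = 3.277 × 10^-3 mol (1:1 ratio)
M = m / n = 1.285 g / 3.277 × 10^-3 mol = 392.1 g/mol

392.1 g/mol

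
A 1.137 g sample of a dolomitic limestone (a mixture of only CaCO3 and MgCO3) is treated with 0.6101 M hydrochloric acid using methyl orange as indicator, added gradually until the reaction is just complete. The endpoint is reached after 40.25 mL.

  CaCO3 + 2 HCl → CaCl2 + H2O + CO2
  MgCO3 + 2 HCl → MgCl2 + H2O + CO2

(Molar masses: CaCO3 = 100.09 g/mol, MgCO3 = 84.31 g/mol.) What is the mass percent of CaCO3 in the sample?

n(HCl) = 0.04025 × 0.6101 = 0.02456 mol
Let x = n(CaCO3), y = n(MgCO3).
Titrant: 2x + 2y = 0.02456;  mass: 100.09x + 84.31y = 1.137
Solving, x = 6.452 × 10^-3 mol, y = 5.826 × 10^-3 mol
mass of CaCO3 = 6.452 × 10^-3 × 100.09 = 0.6458 g
% CaCO3 = 0.6458 / 1.137 × 100 = 56.80 %

56.80 %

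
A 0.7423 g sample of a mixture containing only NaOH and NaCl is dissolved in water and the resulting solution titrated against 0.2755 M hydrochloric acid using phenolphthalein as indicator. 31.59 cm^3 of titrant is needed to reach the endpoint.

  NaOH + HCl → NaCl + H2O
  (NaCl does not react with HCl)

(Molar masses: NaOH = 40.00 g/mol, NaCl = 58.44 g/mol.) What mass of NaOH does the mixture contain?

0.3481 g

n(HCl) = 0.03159 × 0.2755 = 8.703 × 10^-3 mol
Let x = n(NaOH), y = n(NaCl).
Titrant: 1x = 8.703 × 10^-3;  mass: 40.00x + 58.44y = 0.7423
Solving, x = 8.703 × 10^-3 mol, y = 6.745 × 10^-3 mol
mass of NaOH = 8.703 × 10^-3 × 40.00 = 0.3481 g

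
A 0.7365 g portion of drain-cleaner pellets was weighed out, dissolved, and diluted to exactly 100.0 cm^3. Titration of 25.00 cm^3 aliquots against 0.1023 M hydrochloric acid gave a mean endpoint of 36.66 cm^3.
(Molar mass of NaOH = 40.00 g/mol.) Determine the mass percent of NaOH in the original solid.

NaOH + HCl → NaCl + H2O
n(HCl) per titration = 0.03666 × 0.1023 = 3.750 × 10^-3 mol
n(NaOH) in each aliquot = 3.750 × 10^-3 mol (1:1 ratio)
n(NaOH) in the whole flask = 3.750 × 10^-3 × 100.0/25.00 = 0.01500 mol
mass of NaOH = 0.01500 × 40.00 = 0.6001 g
% NaOH = 0.6001 / 0.7365 × 100 = 81.47 %

81.47 %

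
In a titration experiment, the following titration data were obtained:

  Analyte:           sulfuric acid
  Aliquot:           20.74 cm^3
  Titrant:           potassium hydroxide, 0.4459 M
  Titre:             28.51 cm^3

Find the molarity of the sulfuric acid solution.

0.3065 M

H2SO4 + 2 KOH → K2SO4 + 2 H2O
n(KOH) = 0.02851 L × 0.4459 mol/L = 0.01271 mol
From the 1:2 mole ratio, n(H2SO4) = 1/2 × 0.01271 = 6.356 × 10^-3 mol
[H2SO4] = 6.356 × 10^-3 mol / 0.02074 L = 0.3065 mol/L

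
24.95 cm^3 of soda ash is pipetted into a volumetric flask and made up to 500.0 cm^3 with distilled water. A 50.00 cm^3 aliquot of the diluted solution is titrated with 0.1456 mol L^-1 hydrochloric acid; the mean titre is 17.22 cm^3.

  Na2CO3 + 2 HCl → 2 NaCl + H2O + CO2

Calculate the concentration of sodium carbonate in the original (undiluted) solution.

0.5025 mol/L

n(HCl) = 0.01722 × 0.1456 = 2.507 × 10^-3 mol
From the 1:2 ratio, n(Na2CO3) in the aliquot = 1/2 × 2.507 × 10^-3 = 1.254 × 10^-3 mol
[Na2CO3]_dilute = 1.254 × 10^-3 / 0.05000 = 0.02507 mol/L
Dilution factor = 500.0 / 24.95 = 20.04
[Na2CO3]_stock = 0.02507 × 20.04 = 0.5025 mol/L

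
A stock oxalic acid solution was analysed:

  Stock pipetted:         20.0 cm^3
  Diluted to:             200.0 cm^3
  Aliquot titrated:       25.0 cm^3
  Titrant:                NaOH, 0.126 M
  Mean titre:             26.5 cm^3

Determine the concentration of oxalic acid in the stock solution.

0.668 M

H2C2O4 + 2 NaOH → Na2C2O4 + 2 H2O
n(NaOH) = 0.0265 × 0.126 = 3.34 × 10^-3 mol
From the 1:2 ratio, n(H2C2O4) in the aliquot = 1/2 × 3.34 × 10^-3 = 1.67 × 10^-3 mol
[H2C2O4]_dilute = 1.67 × 10^-3 / 0.0250 = 0.0668 mol/L
Dilution factor = 200.0 / 20.0 = 10.00
[H2C2O4]_stock = 0.0668 × 10.00 = 0.668 mol/L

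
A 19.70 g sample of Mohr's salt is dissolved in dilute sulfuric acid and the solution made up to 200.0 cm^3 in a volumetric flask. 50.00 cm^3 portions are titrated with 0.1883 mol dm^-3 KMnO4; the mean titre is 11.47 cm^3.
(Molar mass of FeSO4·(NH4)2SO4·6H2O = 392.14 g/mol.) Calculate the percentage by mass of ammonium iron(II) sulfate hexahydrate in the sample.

85.98 %

MnO4^- + 5 Fe^2+ + 8 H^+ → Mn^2+ + 5 Fe^3+ + 4 H2O
n(KMnO4) per titration = 0.01147 × 0.1883 = 2.160 × 10^-3 mol
From the 5:1 ratio, n(FeSO4·(NH4)2SO4·6H2O) in each aliquot = 5/1 × 2.160 × 10^-3 = 0.01080 mol
n(FeSO4·(NH4)2SO4·6H2O) in the whole flask = 0.01080 × 200.0/50.00 = 0.04320 mol
mass of FeSO4·(NH4)2SO4·6H2O = 0.04320 × 392.14 = 16.94 g
% FeSO4·(NH4)2SO4·6H2O = 16.94 / 19.70 × 100 = 85.98 %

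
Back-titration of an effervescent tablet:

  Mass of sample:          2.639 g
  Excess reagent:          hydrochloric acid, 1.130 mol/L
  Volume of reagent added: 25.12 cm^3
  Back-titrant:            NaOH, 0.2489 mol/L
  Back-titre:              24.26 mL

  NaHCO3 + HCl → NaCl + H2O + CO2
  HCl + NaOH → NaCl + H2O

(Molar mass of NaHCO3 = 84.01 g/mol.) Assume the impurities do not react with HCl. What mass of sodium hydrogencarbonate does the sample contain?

1.877 g

n(HCl) added = 0.02512 × 1.130 = 0.02839 mol
n(NaOH) used in back-titration = 0.02426 × 0.2489 = 6.038 × 10^-3 mol
n(HCl) left over = 6.038 × 10^-3 mol (1:1 ratio)
n(HCl) consumed by analyte = 0.02839 − 6.038 × 10^-3 = 0.02235 mol
n(NaHCO3) = 0.02235 mol (1:1 ratio)
mass of NaHCO3 = 0.02235 × 84.01 = 1.877 g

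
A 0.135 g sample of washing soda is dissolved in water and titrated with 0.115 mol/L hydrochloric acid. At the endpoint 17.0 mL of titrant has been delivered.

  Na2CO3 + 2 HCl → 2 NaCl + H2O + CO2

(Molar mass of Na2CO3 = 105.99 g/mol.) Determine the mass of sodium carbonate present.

0.104 g

n(HCl) = 0.0170 L × 0.115 mol/L = 1.96 × 10^-3 mol
From the 1:2 ratio, n(Na2CO3) = 1/2 × 1.96 × 10^-3 = 9.78 × 10^-4 mol
mass of Na2CO3 = 9.78 × 10^-4 × 105.99 g/mol = 0.104 g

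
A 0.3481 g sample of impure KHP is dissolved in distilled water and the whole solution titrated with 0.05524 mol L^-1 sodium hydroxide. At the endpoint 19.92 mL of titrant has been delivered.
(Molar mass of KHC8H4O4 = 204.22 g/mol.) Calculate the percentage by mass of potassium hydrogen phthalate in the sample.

KHC8H4O4 + NaOH → KNaC8H4O4 + H2O
n(NaOH) = 0.01992 L × 0.05524 mol/L = 1.100 × 10^-3 mol
n(KHC8H4O4) = 1.100 × 10^-3 mol (1:1 ratio)
mass of KHC8H4O4 = 1.100 × 10^-3 × 204.22 g/mol = 0.2247 g
% KHC8H4O4 = 0.2247 / 0.3481 × 100 = 64.56 %

64.56 %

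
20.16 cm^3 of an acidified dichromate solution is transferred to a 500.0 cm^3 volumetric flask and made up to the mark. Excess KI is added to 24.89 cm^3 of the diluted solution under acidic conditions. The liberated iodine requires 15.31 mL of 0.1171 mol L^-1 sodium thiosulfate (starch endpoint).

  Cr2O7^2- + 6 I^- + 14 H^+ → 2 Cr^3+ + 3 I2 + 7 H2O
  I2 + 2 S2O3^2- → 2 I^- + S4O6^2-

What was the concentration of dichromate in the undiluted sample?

0.2977 mol/L

n(S2O3^2-) = 0.01531 × 0.1171 = 1.793 × 10^-3 mol
n(I2) = n(S2O3^2-)/2 = 8.964 × 10^-4 mol
From the 1:3 ratio, n(Cr2O7^2-) in the aliquot = 1/3 × 8.964 × 10^-4 = 2.988 × 10^-4 mol
[Cr2O7^2-]_dilute = 2.988 × 10^-4 / 0.02489 = 0.01200 mol/L
[Cr2O7^2-]_original = 0.01200 × 500.0/20.16 = 0.2977 mol/L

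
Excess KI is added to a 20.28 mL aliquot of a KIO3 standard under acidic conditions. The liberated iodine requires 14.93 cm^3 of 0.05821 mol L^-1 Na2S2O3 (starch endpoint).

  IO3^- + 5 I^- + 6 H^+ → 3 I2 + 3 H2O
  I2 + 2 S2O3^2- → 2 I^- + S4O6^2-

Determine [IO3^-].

n(S2O3^2-) = 0.01493 × 0.05821 = 8.691 × 10^-4 mol
n(I2) = n(S2O3^2-)/2 = 4.345 × 10^-4 mol
From the 1:3 ratio, n(IO3^-) in the aliquot = 1/3 × 4.345 × 10^-4 = 1.448 × 10^-4 mol
[IO3^-] = 1.448 × 10^-4 / 0.02028 = 0.007142 mol/L

0.007142 mol/L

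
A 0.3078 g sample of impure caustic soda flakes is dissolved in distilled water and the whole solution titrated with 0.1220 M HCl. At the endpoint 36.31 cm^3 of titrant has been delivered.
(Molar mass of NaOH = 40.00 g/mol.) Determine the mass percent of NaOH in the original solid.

57.57 %

NaOH + HCl → NaCl + H2O
n(HCl) = 0.03631 L × 0.1220 mol/L = 4.430 × 10^-3 mol
n(NaOH) = 4.430 × 10^-3 mol (1:1 ratio)
mass of NaOH = 4.430 × 10^-3 × 40.00 g/mol = 0.1772 g
% NaOH = 0.1772 / 0.3078 × 100 = 57.57 %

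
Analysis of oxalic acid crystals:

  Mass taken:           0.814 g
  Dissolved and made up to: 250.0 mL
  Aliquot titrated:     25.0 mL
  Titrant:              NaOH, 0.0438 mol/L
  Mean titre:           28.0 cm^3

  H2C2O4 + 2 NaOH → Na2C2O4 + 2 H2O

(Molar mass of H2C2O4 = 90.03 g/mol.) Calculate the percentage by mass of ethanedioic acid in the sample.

67.8 %

n(NaOH) per titration = 0.0280 × 0.0438 = 1.23 × 10^-3 mol
From the 1:2 ratio, n(H2C2O4) in each aliquot = 1/2 × 1.23 × 10^-3 = 6.13 × 10^-4 mol
n(H2C2O4) in the whole flask = 6.13 × 10^-4 × 250.0/25.0 = 6.13 × 10^-3 mol
mass of H2C2O4 = 6.13 × 10^-3 × 90.03 = 0.552 g
% H2C2O4 = 0.552 / 0.814 × 100 = 67.8 %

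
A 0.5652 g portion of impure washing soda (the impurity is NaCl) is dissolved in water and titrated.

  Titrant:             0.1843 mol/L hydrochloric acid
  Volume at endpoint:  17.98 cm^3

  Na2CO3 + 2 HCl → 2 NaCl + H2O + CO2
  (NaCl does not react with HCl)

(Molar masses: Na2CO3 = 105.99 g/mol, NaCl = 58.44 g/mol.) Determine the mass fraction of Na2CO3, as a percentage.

n(HCl) = 0.01798 × 0.1843 = 3.314 × 10^-3 mol
Let x = n(Na2CO3), y = n(NaCl).
Titrant: 2x = 3.314 × 10^-3;  mass: 105.99x + 58.44y = 0.5652
Solving, x = 1.657 × 10^-3 mol, y = 6.666 × 10^-3 mol
mass of Na2CO3 = 1.657 × 10^-3 × 105.99 = 0.1756 g
% Na2CO3 = 0.1756 / 0.5652 × 100 = 31.07 %

31.07 %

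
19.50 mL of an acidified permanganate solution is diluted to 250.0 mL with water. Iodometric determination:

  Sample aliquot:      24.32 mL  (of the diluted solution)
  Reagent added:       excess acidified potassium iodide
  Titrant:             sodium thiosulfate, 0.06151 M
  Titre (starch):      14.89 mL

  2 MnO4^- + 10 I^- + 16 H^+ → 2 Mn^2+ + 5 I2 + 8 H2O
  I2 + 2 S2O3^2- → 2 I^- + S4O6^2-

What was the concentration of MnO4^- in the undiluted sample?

n(S2O3^2-) = 0.01489 × 0.06151 = 9.159 × 10^-4 mol
n(I2) = n(S2O3^2-)/2 = 4.579 × 10^-4 mol
From the 2:5 ratio, n(MnO4^-) in the aliquot = 2/5 × 4.579 × 10^-4 = 1.832 × 10^-4 mol
[MnO4^-]_dilute = 1.832 × 10^-4 / 0.02432 = 0.007532 mol/L
[MnO4^-]_original = 0.007532 × 250.0/19.50 = 0.09656 mol/L

0.09656 M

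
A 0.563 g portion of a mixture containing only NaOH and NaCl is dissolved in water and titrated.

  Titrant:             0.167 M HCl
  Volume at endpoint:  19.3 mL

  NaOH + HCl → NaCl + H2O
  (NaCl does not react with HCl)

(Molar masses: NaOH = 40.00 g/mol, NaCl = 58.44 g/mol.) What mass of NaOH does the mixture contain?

n(HCl) = 0.0193 × 0.167 = 3.22 × 10^-3 mol
Let x = n(NaOH), y = n(NaCl).
Titrant: 1x = 3.22 × 10^-3;  mass: 40.00x + 58.44y = 0.563
Solving, x = 3.22 × 10^-3 mol, y = 7.43 × 10^-3 mol
mass of NaOH = 3.22 × 10^-3 × 40.00 = 0.129 g

0.129 g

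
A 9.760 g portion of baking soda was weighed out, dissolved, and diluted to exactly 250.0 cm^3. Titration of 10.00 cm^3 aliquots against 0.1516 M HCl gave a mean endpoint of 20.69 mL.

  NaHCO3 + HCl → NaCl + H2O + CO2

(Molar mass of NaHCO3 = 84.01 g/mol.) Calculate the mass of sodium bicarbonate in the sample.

n(HCl) per titration = 0.02069 × 0.1516 = 3.137 × 10^-3 mol
n(NaHCO3) in each aliquot = 3.137 × 10^-3 mol (1:1 ratio)
n(NaHCO3) in the whole flask = 3.137 × 10^-3 × 250.0/10.00 = 0.07842 mol
mass of NaHCO3 = 0.07842 × 84.01 = 6.588 g

6.588 g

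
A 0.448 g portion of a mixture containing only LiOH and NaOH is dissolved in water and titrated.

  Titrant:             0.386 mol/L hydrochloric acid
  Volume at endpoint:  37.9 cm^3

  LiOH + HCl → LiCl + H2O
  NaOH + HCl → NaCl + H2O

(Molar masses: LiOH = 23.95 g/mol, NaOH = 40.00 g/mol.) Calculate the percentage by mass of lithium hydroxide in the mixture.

n(HCl) = 0.0379 × 0.386 = 0.0146 mol
Let x = n(LiOH), y = n(NaOH).
Titrant: 1x + 1y = 0.0146;  mass: 23.95x + 40.00y = 0.448
Solving, x = 8.55 × 10^-3 mol, y = 6.08 × 10^-3 mol
mass of LiOH = 8.55 × 10^-3 × 23.95 = 0.205 g
% LiOH = 0.205 / 0.448 × 100 = 45.7 %

45.7 %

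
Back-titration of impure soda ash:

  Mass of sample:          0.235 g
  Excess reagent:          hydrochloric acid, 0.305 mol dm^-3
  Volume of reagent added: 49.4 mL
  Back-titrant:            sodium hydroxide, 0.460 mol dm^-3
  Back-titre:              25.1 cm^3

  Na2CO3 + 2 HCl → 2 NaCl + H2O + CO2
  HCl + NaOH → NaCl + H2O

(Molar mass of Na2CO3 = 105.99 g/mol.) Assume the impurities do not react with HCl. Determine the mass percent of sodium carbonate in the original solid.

79.4 %

n(HCl) added = 0.0494 × 0.305 = 0.0151 mol
n(NaOH) used in back-titration = 0.0251 × 0.460 = 0.0115 mol
n(HCl) left over = 0.0115 mol (1:1 ratio)
n(HCl) consumed by analyte = 0.0151 − 0.0115 = 3.52 × 10^-3 mol
From the 1:2 ratio, n(Na2CO3) = 1/2 × 3.52 × 10^-3 = 1.76 × 10^-3 mol
mass of Na2CO3 = 1.76 × 10^-3 × 105.99 = 0.187 g
% Na2CO3 = 0.187 / 0.235 × 100 = 79.4 %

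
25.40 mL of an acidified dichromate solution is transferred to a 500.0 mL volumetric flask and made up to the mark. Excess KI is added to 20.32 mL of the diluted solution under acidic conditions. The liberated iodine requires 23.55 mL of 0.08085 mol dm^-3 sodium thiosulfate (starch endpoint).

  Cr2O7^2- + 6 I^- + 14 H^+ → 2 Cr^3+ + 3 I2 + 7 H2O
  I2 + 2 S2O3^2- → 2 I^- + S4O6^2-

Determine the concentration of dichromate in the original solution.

0.3074 mol/L

n(S2O3^2-) = 0.02355 × 0.08085 = 1.904 × 10^-3 mol
n(I2) = n(S2O3^2-)/2 = 9.520 × 10^-4 mol
From the 1:3 ratio, n(Cr2O7^2-) in the aliquot = 1/3 × 9.520 × 10^-4 = 3.173 × 10^-4 mol
[Cr2O7^2-]_dilute = 3.173 × 10^-4 / 0.02032 = 0.01562 mol/L
[Cr2O7^2-]_original = 0.01562 × 500.0/25.40 = 0.3074 mol/L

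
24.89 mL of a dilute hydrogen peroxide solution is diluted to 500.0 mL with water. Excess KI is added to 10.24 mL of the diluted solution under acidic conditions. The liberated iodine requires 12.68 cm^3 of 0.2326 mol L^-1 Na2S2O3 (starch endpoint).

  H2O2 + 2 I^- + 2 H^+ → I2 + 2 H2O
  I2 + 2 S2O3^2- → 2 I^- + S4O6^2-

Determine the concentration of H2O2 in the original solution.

2.893 mol/L

n(S2O3^2-) = 0.01268 × 0.2326 = 2.949 × 10^-3 mol
n(I2) = n(S2O3^2-)/2 = 1.475 × 10^-3 mol
n(H2O2) in the aliquot = 1.475 × 10^-3 mol (1:1 ratio)
[H2O2]_dilute = 1.475 × 10^-3 / 0.01024 = 0.1440 mol/L
[H2O2]_original = 0.1440 × 500.0/24.89 = 2.893 mol/L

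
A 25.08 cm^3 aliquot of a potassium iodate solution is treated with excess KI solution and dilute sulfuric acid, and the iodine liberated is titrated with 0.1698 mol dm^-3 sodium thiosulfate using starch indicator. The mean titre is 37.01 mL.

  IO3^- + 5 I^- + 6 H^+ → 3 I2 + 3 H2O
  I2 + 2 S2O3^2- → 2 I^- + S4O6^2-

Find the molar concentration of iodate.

0.04176 mol/L

n(S2O3^2-) = 0.03701 × 0.1698 = 6.284 × 10^-3 mol
n(I2) = n(S2O3^2-)/2 = 3.142 × 10^-3 mol
From the 1:3 ratio, n(IO3^-) in the aliquot = 1/3 × 3.142 × 10^-3 = 1.047 × 10^-3 mol
[IO3^-] = 1.047 × 10^-3 / 0.02508 = 0.04176 mol/L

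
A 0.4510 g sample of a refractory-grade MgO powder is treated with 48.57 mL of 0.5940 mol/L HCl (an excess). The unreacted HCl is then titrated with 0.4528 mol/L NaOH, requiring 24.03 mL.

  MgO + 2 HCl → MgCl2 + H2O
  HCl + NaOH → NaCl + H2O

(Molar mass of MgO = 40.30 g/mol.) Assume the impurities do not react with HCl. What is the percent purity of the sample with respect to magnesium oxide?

80.29 %

n(HCl) added = 0.04857 × 0.5940 = 0.02885 mol
n(NaOH) used in back-titration = 0.02403 × 0.4528 = 0.01088 mol
n(HCl) left over = 0.01088 mol (1:1 ratio)
n(HCl) consumed by analyte = 0.02885 − 0.01088 = 0.01797 mol
From the 1:2 ratio, n(MgO) = 1/2 × 0.01797 = 8.985 × 10^-3 mol
mass of MgO = 8.985 × 10^-3 × 40.30 = 0.3621 g
% MgO = 0.3621 / 0.4510 × 100 = 80.29 %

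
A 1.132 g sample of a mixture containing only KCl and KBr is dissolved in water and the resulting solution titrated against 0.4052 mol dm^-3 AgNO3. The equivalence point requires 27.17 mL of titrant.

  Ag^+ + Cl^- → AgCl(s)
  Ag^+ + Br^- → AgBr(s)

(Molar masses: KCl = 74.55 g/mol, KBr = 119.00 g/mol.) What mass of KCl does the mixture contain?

0.2987 g

n(AgNO3) = 0.02717 × 0.4052 = 0.01101 mol
Let x = n(KCl), y = n(KBr).
Titrant: 1x + 1y = 0.01101;  mass: 74.55x + 119.00y = 1.132
Solving, x = 4.007 × 10^-3 mol, y = 7.002 × 10^-3 mol
mass of KCl = 4.007 × 10^-3 × 74.55 = 0.2987 g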